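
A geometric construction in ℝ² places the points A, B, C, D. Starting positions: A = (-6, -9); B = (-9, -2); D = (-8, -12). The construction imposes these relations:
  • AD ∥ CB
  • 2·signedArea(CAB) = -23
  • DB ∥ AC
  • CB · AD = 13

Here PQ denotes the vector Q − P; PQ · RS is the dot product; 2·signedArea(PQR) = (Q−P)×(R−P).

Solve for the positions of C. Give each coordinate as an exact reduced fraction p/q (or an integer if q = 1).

1. C_x = -7  [AD ∥ CB ∩ DB ∥ AC]
2. C_y = 1  [AD ∥ CB ∩ DB ∥ AC]
   → C = (-7, 1)

C = (-7, 1)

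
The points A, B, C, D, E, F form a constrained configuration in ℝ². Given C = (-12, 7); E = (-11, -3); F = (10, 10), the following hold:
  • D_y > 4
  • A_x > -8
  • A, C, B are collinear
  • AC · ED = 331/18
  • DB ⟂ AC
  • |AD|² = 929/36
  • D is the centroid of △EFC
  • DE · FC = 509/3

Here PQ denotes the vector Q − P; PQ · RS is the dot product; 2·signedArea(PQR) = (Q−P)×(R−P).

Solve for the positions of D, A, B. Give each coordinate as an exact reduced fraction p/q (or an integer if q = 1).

A = (-23/3, 5/6)
B = (-51338/6135, 11236/6135)
D = (-13/3, 14/3)

1. D_x = -13/3  [D is the centroid of △EFC]
2. D_y = 14/3  [D is the centroid of △EFC]
   → D = (-13/3, 14/3)
3. A_x = -23/3  [line -20/3·x + -23/3·y + -805/18 = 0 ∩ |AD|² = 929/36]
4. A_y = 5/6  [line -20/3·x + -23/3·y + -805/18 = 0 ∩ |AD|² = 929/36]
   → A = (-23/3, 5/6)
5. B_x = -51338/6135  [A, C, B are collinear ∩ DB ⟂ AC]
6. B_y = 11236/6135  [A, C, B are collinear ∩ DB ⟂ AC]
   → B = (-51338/6135, 11236/6135)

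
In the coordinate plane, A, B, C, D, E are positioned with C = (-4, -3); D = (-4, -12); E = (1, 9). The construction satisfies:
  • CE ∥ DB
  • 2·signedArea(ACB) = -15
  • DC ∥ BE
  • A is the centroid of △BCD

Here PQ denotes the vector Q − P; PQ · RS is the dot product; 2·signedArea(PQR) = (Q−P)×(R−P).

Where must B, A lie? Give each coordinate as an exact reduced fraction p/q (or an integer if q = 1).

1. B_x = 1  [DC ∥ BE ∩ CE ∥ DB]
2. B_y = 0  [DC ∥ BE ∩ CE ∥ DB]
   → B = (1, 0)
3. A_x = -7/3  [A is the centroid of △BCD]
4. A_y = -5  [A is the centroid of △BCD]
   → A = (-7/3, -5)

A = (-7/3, -5)
B = (1, 0)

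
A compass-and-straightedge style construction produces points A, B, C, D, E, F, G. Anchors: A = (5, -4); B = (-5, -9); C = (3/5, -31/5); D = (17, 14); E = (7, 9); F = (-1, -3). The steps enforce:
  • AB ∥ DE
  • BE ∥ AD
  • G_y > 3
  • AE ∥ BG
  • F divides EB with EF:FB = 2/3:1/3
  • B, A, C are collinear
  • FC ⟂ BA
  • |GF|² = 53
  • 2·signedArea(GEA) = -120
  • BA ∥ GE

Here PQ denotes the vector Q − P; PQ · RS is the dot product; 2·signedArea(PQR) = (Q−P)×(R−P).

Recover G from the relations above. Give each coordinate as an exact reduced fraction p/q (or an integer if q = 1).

1. G_x = -3  [BA ∥ GE ∩ AE ∥ BG]
2. G_y = 4  [BA ∥ GE ∩ AE ∥ BG]
   → G = (-3, 4)

G = (-3, 4)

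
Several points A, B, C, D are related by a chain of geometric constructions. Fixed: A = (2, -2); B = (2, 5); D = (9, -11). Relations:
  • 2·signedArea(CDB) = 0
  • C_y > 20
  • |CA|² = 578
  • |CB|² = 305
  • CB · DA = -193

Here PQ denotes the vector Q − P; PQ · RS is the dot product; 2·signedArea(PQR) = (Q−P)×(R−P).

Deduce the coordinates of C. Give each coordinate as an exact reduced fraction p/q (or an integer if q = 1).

1. C_x = -5  [2·signedArea(CDB) = 0 ∩ CB · DA = -193]
2. C_y = 21  [2·signedArea(CDB) = 0 ∩ CB · DA = -193]
   → C = (-5, 21)

C = (-5, 21)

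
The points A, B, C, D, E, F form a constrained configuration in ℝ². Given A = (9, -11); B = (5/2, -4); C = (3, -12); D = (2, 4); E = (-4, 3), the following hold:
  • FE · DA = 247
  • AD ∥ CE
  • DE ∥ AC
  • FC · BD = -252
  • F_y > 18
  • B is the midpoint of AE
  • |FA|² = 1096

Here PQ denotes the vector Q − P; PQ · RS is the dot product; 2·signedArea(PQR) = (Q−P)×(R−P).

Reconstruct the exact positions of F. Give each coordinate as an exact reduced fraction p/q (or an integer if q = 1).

F = (-5, 19)

1. F_x = -5  [FE · DA = 247 ∩ FC · BD = -252]
2. F_y = 19  [FE · DA = 247 ∩ FC · BD = -252]
   → F = (-5, 19)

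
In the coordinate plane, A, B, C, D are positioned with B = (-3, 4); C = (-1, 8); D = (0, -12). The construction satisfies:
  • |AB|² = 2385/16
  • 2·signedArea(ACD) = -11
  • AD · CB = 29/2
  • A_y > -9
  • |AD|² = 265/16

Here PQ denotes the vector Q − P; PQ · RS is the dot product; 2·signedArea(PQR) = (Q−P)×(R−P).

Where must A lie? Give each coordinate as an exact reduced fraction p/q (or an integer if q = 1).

A = (-3/4, -8)

1. A_x = -3/4  [2·signedArea(ACD) = -11 ∩ AD · CB = 29/2]
2. A_y = -8  [2·signedArea(ACD) = -11 ∩ AD · CB = 29/2]
   → A = (-3/4, -8)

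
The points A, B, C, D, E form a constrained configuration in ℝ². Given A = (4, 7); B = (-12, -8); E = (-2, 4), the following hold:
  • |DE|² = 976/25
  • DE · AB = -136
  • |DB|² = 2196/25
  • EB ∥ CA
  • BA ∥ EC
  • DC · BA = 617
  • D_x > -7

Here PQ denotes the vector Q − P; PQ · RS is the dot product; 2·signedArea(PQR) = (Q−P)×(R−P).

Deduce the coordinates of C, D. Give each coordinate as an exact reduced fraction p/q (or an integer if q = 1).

1. C_x = 14  [EB ∥ CA ∩ BA ∥ EC]
2. C_y = 19  [EB ∥ CA ∩ BA ∥ EC]
   → C = (14, 19)
3. D_x = -6  [line 16·x + 15·y + 108 = 0 ∩ |DE|² = 976/25]
4. D_y = -4/5  [line 16·x + 15·y + 108 = 0 ∩ |DE|² = 976/25]
   → D = (-6, -4/5)

C = (14, 19)
D = (-6, -4/5)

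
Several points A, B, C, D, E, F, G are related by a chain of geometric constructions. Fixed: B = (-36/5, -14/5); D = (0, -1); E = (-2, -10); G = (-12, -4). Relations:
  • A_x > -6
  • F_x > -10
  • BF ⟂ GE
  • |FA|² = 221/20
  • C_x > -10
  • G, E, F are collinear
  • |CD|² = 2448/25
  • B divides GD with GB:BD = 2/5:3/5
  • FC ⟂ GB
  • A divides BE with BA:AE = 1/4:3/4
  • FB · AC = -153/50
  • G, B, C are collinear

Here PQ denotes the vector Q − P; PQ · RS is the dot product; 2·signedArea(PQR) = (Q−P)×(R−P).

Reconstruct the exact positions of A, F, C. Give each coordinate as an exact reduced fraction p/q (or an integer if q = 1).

1. A_x = -59/10  [A divides BE with BA:AE = 1/4:3/4]
2. A_y = -23/5  [A divides BE with BA:AE = 1/4:3/4]
   → A = (-59/10, -23/5)
3. F_x = -9  [G, E, F are collinear ∩ BF ⟂ GE]
4. F_y = -29/5  [G, E, F are collinear ∩ BF ⟂ GE]
   → F = (-9, -29/5)
5. C_x = -48/5  [G, B, C are collinear ∩ FC ⟂ GB]
6. C_y = -17/5  [G, B, C are collinear ∩ FC ⟂ GB]
   → C = (-48/5, -17/5)

A = (-59/10, -23/5)
C = (-48/5, -17/5)
F = (-9, -29/5)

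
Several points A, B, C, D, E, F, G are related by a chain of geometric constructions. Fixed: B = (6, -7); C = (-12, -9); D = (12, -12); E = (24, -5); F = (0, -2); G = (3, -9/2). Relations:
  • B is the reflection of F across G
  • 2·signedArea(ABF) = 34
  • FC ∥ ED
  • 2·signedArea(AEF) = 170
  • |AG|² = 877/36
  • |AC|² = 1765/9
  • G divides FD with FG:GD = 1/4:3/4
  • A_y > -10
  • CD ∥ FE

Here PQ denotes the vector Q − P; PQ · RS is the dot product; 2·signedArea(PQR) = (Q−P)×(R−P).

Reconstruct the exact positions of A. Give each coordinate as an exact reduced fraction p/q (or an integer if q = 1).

1. A_x = 2  [2·signedArea(AEF) = 170 ∩ 2·signedArea(ABF) = 34]
2. A_y = -28/3  [2·signedArea(AEF) = 170 ∩ 2·signedArea(ABF) = 34]
   → A = (2, -28/3)

A = (2, -28/3)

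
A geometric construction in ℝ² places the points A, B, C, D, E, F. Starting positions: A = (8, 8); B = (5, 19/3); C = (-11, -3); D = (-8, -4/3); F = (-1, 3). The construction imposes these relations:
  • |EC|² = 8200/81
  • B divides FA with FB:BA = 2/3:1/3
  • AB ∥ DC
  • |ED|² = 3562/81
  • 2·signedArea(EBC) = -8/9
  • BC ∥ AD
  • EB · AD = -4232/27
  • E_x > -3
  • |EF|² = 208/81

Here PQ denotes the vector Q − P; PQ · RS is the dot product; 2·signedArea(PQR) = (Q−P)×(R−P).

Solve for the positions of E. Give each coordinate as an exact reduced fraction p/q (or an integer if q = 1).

1. E_x = -7/3  [EB · AD = -4232/27 ∩ 2·signedArea(EBC) = -8/9]
2. E_y = 19/9  [EB · AD = -4232/27 ∩ 2·signedArea(EBC) = -8/9]
   → E = (-7/3, 19/9)

E = (-7/3, 19/9)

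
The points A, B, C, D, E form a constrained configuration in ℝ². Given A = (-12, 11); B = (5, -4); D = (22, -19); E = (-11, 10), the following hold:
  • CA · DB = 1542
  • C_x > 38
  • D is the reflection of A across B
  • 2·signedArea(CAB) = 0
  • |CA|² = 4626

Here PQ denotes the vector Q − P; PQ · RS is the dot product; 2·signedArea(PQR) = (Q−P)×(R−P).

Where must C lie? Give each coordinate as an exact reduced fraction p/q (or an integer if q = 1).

C = (39, -34)

1. C_x = 39  [2·signedArea(CAB) = 0 ∩ CA · DB = 1542]
2. C_y = -34  [2·signedArea(CAB) = 0 ∩ CA · DB = 1542]
   → C = (39, -34)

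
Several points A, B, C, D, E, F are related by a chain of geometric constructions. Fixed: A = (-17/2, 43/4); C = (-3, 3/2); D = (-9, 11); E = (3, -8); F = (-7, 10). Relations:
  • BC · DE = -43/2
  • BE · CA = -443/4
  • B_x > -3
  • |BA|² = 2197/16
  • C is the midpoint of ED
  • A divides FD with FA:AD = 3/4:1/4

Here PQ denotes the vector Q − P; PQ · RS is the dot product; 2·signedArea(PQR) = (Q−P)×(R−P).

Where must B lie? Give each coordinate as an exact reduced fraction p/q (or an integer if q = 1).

1. B_x = -2  [BE · CA = -443/4 ∩ BC · DE = -43/2]
2. B_y = 1  [BE · CA = -443/4 ∩ BC · DE = -43/2]
   → B = (-2, 1)

B = (-2, 1)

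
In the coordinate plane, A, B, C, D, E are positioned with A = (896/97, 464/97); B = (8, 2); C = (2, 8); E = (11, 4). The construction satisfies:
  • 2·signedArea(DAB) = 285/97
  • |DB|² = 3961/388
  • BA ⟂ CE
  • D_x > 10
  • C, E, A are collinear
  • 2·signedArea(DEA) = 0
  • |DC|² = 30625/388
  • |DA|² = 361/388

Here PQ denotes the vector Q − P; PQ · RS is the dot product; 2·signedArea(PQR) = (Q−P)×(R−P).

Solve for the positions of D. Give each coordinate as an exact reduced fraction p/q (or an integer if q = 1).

D = (1963/194, 426/97)

1. D_x = 1963/194  [2·signedArea(DEA) = 0 ∩ 2·signedArea(DAB) = 285/97]
2. D_y = 426/97  [2·signedArea(DEA) = 0 ∩ 2·signedArea(DAB) = 285/97]
   → D = (1963/194, 426/97)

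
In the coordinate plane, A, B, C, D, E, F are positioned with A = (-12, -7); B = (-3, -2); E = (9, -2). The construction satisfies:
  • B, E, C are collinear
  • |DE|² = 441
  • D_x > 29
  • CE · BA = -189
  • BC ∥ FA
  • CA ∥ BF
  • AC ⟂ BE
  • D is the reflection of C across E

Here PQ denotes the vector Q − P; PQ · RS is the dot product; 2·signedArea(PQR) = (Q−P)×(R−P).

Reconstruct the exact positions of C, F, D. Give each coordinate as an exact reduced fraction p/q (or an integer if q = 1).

1. C_x = -12  [B, E, C are collinear ∩ AC ⟂ BE]
2. C_y = -2  [B, E, C are collinear ∩ AC ⟂ BE]
   → C = (-12, -2)
3. F_x = -3  [BC ∥ FA ∩ CA ∥ BF]
4. F_y = -7  [BC ∥ FA ∩ CA ∥ BF]
   → F = (-3, -7)
5. D_x = 30  [D is the reflection of C across E]
6. D_y = -2  [D is the reflection of C across E]
   → D = (30, -2)

C = (-12, -2)
D = (30, -2)
F = (-3, -7)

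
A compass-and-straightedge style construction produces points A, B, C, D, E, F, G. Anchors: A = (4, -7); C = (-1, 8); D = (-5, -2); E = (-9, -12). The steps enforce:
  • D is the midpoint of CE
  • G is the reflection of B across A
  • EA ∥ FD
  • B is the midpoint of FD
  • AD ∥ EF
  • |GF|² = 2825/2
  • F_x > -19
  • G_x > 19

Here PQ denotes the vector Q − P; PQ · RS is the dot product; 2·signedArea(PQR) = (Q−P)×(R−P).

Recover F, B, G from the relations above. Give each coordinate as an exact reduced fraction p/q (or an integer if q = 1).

1. F_x = -18  [EA ∥ FD ∩ AD ∥ EF]
2. F_y = -7  [EA ∥ FD ∩ AD ∥ EF]
   → F = (-18, -7)
3. B_x = -23/2  [B is the midpoint of FD]
4. B_y = -9/2  [B is the midpoint of FD]
   → B = (-23/2, -9/2)
5. G_x = 39/2  [G is the reflection of B across A]
6. G_y = -19/2  [G is the reflection of B across A]
   → G = (39/2, -19/2)

B = (-23/2, -9/2)
F = (-18, -7)
G = (39/2, -19/2)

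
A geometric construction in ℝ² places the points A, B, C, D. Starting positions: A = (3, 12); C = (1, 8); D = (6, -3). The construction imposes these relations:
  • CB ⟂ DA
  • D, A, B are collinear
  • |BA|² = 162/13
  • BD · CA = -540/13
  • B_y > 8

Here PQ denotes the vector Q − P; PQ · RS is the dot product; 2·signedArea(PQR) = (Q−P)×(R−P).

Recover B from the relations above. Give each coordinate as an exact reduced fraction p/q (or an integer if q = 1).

1. B_x = 48/13  [D, A, B are collinear ∩ CB ⟂ DA]
2. B_y = 111/13  [D, A, B are collinear ∩ CB ⟂ DA]
   → B = (48/13, 111/13)

B = (48/13, 111/13)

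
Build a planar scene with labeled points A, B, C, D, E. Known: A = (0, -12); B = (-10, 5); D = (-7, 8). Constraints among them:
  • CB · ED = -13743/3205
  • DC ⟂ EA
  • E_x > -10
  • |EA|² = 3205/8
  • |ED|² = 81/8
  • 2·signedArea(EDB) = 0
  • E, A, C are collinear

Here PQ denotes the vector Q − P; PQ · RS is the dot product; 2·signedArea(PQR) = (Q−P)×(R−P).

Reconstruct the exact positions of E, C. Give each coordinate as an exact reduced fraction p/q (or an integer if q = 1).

C = (-62123/6410, 42289/6410)
E = (-37/4, 23/4)

1. E_x = -37/4  [line 3·x + -3·y + 45 = 0 ∩ |EA|² = 3205/8]
2. E_y = 23/4  [line 3·x + -3·y + 45 = 0 ∩ |EA|² = 3205/8]
   → E = (-37/4, 23/4)
3. C_x = -62123/6410  [E, A, C are collinear ∩ DC ⟂ EA]
4. C_y = 42289/6410  [E, A, C are collinear ∩ DC ⟂ EA]
   → C = (-62123/6410, 42289/6410)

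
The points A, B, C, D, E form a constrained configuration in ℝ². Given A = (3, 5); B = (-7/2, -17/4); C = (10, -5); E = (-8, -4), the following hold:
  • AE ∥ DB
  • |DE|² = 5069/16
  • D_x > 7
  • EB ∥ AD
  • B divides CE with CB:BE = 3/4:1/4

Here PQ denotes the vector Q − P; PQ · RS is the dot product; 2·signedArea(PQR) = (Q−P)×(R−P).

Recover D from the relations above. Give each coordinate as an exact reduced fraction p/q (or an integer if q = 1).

D = (15/2, 19/4)

1. D_x = 15/2  [AE ∥ DB ∩ EB ∥ AD]
2. D_y = 19/4  [AE ∥ DB ∩ EB ∥ AD]
   → D = (15/2, 19/4)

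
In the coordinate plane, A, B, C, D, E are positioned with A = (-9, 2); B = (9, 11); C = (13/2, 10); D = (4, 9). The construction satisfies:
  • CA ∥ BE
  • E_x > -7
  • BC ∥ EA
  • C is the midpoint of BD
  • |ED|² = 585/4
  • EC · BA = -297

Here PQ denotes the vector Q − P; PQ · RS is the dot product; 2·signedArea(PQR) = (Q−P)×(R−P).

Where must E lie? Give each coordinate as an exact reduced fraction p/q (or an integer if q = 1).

1. E_x = -13/2  [BC ∥ EA ∩ CA ∥ BE]
2. E_y = 3  [BC ∥ EA ∩ CA ∥ BE]
   → E = (-13/2, 3)

E = (-13/2, 3)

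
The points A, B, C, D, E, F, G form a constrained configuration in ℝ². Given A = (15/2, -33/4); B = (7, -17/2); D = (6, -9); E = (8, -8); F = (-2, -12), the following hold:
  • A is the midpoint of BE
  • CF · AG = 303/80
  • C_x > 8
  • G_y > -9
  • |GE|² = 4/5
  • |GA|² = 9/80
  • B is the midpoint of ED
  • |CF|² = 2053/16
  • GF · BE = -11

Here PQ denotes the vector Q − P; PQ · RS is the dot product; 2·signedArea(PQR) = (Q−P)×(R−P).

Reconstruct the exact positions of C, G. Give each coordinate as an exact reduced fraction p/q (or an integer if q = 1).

C = (17/2, -31/4)
G = (36/5, -42/5)

1. G_x = 36/5  [line -1·x + -1/2·y + 3 = 0 ∩ |GA|² = 9/80]
2. G_y = -42/5  [line -1·x + -1/2·y + 3 = 0 ∩ |GA|² = 9/80]
   → G = (36/5, -42/5)
3. C_x = 17/2  [line 3/10·x + 3/20·y + -111/80 = 0 ∩ |CF|² = 2053/16]
4. C_y = -31/4  [line 3/10·x + 3/20·y + -111/80 = 0 ∩ |CF|² = 2053/16]
   → C = (17/2, -31/4)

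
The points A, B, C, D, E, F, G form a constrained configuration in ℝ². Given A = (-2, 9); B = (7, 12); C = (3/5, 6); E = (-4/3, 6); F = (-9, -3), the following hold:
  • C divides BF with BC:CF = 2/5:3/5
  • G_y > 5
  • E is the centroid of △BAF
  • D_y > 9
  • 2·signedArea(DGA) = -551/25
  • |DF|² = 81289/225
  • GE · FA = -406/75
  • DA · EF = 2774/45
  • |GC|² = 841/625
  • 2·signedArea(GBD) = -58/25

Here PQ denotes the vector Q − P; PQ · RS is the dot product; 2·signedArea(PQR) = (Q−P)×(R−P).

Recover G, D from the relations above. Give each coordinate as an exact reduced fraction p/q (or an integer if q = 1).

D = (73/15, 10)
G = (-14/25, 6)

1. G_x = -14/25  [line -7·x + -12·y + 1702/25 = 0 ∩ |GC|² = 841/625]
2. G_y = 6  [line -7·x + -12·y + 1702/25 = 0 ∩ |GC|² = 841/625]
   → G = (-14/25, 6)
3. D_x = 73/15  [2·signedArea(DGA) = -551/25 ∩ DA · EF = 2774/45]
4. D_y = 10  [2·signedArea(DGA) = -551/25 ∩ DA · EF = 2774/45]
   → D = (73/15, 10)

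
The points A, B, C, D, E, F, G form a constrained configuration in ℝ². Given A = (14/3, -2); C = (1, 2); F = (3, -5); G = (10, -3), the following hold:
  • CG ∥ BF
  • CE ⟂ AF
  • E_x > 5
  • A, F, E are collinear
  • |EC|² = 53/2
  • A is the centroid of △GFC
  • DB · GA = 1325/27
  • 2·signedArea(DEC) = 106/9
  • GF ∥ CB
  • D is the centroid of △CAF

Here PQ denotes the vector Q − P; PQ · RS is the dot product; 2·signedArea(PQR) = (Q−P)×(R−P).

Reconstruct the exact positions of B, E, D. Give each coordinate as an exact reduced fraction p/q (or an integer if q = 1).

1. B_x = -6  [CG ∥ BF ∩ GF ∥ CB]
2. B_y = 0  [CG ∥ BF ∩ GF ∥ CB]
   → B = (-6, 0)
3. E_x = 11/2  [A, F, E are collinear ∩ CE ⟂ AF]
4. E_y = -1/2  [A, F, E are collinear ∩ CE ⟂ AF]
   → E = (11/2, -1/2)
5. D_x = 26/9  [D is the centroid of △CAF]
6. D_y = -5/3  [D is the centroid of △CAF]
   → D = (26/9, -5/3)

B = (-6, 0)
D = (26/9, -5/3)
E = (11/2, -1/2)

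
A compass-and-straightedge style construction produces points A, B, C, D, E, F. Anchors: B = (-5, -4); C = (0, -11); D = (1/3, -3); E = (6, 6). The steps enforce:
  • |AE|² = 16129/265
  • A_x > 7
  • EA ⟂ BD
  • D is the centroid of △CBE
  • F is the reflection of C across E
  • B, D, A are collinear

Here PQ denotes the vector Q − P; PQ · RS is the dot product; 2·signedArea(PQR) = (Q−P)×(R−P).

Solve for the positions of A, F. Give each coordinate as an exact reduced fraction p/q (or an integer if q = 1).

A = (1971/265, -442/265)
F = (12, 23)

1. A_x = 1971/265  [B, D, A are collinear ∩ EA ⟂ BD]
2. A_y = -442/265  [B, D, A are collinear ∩ EA ⟂ BD]
   → A = (1971/265, -442/265)
3. F_x = 12  [F is the reflection of C across E]
4. F_y = 23  [F is the reflection of C across E]
   → F = (12, 23)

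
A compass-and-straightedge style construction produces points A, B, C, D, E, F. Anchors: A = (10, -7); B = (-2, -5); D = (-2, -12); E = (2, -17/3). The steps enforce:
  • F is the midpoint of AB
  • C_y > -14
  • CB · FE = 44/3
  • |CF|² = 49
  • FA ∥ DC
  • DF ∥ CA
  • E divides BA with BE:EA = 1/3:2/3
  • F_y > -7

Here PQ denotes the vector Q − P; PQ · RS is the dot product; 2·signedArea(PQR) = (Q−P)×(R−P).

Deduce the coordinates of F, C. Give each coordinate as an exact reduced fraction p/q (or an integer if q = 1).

C = (4, -13)
F = (4, -6)

1. F_x = 4  [F is the midpoint of AB]
2. F_y = -6  [F is the midpoint of AB]
   → F = (4, -6)
3. C_x = 4  [DF ∥ CA ∩ FA ∥ DC]
4. C_y = -13  [DF ∥ CA ∩ FA ∥ DC]
   → C = (4, -13)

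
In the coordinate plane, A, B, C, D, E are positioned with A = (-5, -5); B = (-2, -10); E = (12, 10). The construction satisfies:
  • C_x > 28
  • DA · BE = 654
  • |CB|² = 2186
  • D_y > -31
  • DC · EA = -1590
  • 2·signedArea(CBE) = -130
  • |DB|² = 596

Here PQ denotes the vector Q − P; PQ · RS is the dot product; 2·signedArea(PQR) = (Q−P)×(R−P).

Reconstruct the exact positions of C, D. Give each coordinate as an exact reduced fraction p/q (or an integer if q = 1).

C = (29, 25)
D = (-16, -30)

1. C_x = 29  [line -20·x + 14·y + 230 = 0 ∩ |CB|² = 2186]
2. C_y = 25  [line -20·x + 14·y + 230 = 0 ∩ |CB|² = 2186]
   → C = (29, 25)
3. D_x = -16  [DC · EA = -1590 ∩ DA · BE = 654]
4. D_y = -30  [DC · EA = -1590 ∩ DA · BE = 654]
   → D = (-16, -30)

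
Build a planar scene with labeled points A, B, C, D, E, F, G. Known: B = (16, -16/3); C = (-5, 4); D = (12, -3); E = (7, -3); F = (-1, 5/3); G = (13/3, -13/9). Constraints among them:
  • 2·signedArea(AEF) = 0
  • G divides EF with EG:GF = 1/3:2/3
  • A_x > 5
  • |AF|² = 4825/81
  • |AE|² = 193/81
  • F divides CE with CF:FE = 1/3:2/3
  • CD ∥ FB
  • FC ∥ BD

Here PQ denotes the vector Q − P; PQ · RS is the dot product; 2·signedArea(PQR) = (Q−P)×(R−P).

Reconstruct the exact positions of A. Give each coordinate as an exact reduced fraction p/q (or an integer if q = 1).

1. A_x = 17/3  [line -14/3·x + -8·y + 26/3 = 0 ∩ |AF|² = 4825/81]
2. A_y = -20/9  [line -14/3·x + -8·y + 26/3 = 0 ∩ |AF|² = 4825/81]
   → A = (17/3, -20/9)

A = (17/3, -20/9)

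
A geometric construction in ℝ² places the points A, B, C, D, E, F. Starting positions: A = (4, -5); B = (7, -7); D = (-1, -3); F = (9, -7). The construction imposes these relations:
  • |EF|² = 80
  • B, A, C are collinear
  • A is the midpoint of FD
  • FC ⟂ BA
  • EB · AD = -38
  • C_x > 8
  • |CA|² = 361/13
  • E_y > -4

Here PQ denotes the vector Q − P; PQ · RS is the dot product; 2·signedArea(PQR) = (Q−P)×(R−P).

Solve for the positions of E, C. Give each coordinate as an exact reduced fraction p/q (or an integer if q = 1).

C = (109/13, -103/13)
E = (1, -3)

1. E_x = 1  [line 5·x + -2·y + -11 = 0 ∩ |EF|² = 80]
2. E_y = -3  [line 5·x + -2·y + -11 = 0 ∩ |EF|² = 80]
   → E = (1, -3)
3. C_x = 109/13  [B, A, C are collinear ∩ FC ⟂ BA]
4. C_y = -103/13  [B, A, C are collinear ∩ FC ⟂ BA]
   → C = (109/13, -103/13)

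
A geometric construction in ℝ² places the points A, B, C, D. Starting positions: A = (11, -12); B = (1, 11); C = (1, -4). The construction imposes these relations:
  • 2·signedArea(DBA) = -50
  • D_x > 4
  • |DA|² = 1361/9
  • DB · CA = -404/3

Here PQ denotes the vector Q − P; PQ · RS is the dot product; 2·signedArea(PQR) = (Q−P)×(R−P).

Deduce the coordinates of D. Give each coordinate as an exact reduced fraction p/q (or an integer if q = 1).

1. D_x = 13/3  [2·signedArea(DBA) = -50 ∩ DB · CA = -404/3]
2. D_y = -5/3  [2·signedArea(DBA) = -50 ∩ DB · CA = -404/3]
   → D = (13/3, -5/3)

D = (13/3, -5/3)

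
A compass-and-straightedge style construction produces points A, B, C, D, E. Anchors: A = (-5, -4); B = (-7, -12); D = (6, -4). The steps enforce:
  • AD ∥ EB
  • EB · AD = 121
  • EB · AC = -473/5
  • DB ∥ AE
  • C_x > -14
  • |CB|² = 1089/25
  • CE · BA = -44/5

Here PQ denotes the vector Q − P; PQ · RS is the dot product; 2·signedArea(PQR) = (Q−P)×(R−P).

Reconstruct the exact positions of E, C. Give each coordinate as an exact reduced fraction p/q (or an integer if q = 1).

C = (-68/5, -12)
E = (-18, -12)

1. E_x = -18  [AD ∥ EB ∩ DB ∥ AE]
2. E_y = -12  [AD ∥ EB ∩ DB ∥ AE]
   → E = (-18, -12)
3. C_x = -68/5  [CE · BA = -44/5 ∩ EB · AC = -473/5]
4. C_y = -12  [CE · BA = -44/5 ∩ EB · AC = -473/5]
   → C = (-68/5, -12)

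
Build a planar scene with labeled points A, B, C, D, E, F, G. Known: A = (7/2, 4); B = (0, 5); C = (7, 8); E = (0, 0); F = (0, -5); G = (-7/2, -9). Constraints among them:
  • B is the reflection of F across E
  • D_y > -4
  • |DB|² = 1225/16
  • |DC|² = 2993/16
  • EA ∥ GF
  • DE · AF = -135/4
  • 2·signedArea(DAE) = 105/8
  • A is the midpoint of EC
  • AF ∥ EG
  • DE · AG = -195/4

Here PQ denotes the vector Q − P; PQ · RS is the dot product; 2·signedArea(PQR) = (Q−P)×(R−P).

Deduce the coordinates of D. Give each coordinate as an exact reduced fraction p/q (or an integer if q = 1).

1. D_x = 0  [DE · AF = -135/4 ∩ DE · AG = -195/4]
2. D_y = -15/4  [DE · AF = -135/4 ∩ DE · AG = -195/4]
   → D = (0, -15/4)

D = (0, -15/4)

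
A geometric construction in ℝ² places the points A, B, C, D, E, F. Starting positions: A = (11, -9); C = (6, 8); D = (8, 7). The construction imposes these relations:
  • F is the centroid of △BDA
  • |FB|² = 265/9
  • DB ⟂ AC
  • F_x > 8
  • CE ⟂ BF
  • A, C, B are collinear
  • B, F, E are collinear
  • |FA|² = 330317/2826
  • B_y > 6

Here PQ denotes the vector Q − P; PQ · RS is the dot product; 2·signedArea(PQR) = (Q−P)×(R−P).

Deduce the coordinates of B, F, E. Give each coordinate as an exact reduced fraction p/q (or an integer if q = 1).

1. B_x = 2019/314  [A, C, B are collinear ∩ DB ⟂ AC]
2. B_y = 2053/314  [A, C, B are collinear ∩ DB ⟂ AC]
   → B = (2019/314, 2053/314)
3. F_x = 7985/942  [F is the centroid of △BDA]
4. F_y = 475/314  [F is the centroid of △BDA]
   → F = (7985/942, 475/314)
5. E_x = 76530459/13063970  [B, F, E are collinear ∩ CE ⟂ BF]
6. E_y = 51878474/6531985  [B, F, E are collinear ∩ CE ⟂ BF]
   → E = (76530459/13063970, 51878474/6531985)

B = (2019/314, 2053/314)
E = (76530459/13063970, 51878474/6531985)
F = (7985/942, 475/314)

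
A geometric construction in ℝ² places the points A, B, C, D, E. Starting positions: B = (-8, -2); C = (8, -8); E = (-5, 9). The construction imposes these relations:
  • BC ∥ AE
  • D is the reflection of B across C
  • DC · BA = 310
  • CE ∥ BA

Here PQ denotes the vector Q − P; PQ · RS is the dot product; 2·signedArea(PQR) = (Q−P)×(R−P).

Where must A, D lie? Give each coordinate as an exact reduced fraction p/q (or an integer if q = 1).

1. A_x = -21  [BC ∥ AE ∩ CE ∥ BA]
2. A_y = 15  [BC ∥ AE ∩ CE ∥ BA]
   → A = (-21, 15)
3. D_x = 24  [D is the reflection of B across C]
4. D_y = -14  [D is the reflection of B across C]
   → D = (24, -14)

A = (-21, 15)
D = (24, -14)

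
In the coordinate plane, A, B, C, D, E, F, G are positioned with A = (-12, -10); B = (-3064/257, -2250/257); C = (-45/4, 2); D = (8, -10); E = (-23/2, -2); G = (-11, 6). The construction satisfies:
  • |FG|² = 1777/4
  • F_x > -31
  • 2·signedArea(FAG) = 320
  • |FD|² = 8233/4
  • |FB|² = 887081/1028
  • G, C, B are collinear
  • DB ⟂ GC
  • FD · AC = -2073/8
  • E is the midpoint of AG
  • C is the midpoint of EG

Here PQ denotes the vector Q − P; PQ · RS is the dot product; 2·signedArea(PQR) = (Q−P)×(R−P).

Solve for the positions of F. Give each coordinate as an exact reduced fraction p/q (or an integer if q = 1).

1. F_x = -61/2  [2·signedArea(FAG) = 320 ∩ FD · AC = -2073/8]
2. F_y = 14  [2·signedArea(FAG) = 320 ∩ FD · AC = -2073/8]
   → F = (-61/2, 14)

F = (-61/2, 14)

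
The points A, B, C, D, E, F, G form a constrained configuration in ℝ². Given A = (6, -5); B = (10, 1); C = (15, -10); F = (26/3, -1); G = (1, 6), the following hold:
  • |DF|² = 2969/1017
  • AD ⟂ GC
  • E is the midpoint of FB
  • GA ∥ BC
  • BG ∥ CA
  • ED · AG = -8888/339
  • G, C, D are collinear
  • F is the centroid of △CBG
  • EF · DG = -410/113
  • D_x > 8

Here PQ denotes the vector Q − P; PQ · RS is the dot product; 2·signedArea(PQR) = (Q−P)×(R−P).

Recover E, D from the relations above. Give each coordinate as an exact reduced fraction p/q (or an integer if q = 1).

D = (974/113, -306/113)
E = (28/3, 0)

1. E_x = 28/3  [E is the midpoint of FB]
2. E_y = 0  [E is the midpoint of FB]
   → E = (28/3, 0)
3. D_x = 974/113  [G, C, D are collinear ∩ AD ⟂ GC]
4. D_y = -306/113  [G, C, D are collinear ∩ AD ⟂ GC]
   → D = (974/113, -306/113)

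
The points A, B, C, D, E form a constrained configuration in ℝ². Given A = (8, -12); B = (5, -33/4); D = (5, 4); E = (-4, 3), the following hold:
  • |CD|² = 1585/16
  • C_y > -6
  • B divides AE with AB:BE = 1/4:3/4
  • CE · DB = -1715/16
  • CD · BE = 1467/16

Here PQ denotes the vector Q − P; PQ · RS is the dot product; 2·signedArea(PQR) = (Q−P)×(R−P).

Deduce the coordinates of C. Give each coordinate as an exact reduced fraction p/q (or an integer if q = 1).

C = (3, -23/4)

1. C_x = 3  [CD · BE = 1467/16 ∩ CE · DB = -1715/16]
2. C_y = -23/4  [CD · BE = 1467/16 ∩ CE · DB = -1715/16]
   → C = (3, -23/4)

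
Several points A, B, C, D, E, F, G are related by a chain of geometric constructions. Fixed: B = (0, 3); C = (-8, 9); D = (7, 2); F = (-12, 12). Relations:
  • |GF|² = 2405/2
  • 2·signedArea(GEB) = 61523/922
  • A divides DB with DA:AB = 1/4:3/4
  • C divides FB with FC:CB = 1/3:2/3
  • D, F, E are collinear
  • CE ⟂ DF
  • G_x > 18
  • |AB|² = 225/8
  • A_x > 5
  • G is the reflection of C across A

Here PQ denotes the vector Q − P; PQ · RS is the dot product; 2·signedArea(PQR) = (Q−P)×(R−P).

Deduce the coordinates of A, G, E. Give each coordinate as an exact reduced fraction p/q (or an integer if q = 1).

A = (21/4, 9/4)
E = (-3518/461, 4472/461)
G = (37/2, -9/2)

1. A_x = 21/4  [A divides DB with DA:AB = 1/4:3/4]
2. A_y = 9/4  [A divides DB with DA:AB = 1/4:3/4]
   → A = (21/4, 9/4)
3. G_x = 37/2  [G is the reflection of C across A]
4. G_y = -9/2  [G is the reflection of C across A]
   → G = (37/2, -9/2)
5. E_x = -3518/461  [D, F, E are collinear ∩ CE ⟂ DF]
6. E_y = 4472/461  [D, F, E are collinear ∩ CE ⟂ DF]
   → E = (-3518/461, 4472/461)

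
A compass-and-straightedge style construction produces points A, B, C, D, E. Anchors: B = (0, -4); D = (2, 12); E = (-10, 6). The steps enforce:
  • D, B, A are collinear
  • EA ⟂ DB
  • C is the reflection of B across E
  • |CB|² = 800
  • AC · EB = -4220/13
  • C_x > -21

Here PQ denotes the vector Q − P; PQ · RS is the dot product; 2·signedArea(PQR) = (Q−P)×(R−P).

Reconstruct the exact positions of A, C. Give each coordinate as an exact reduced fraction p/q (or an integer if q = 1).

1. A_x = 14/13  [D, B, A are collinear ∩ EA ⟂ DB]
2. A_y = 60/13  [D, B, A are collinear ∩ EA ⟂ DB]
   → A = (14/13, 60/13)
3. C_x = -20  [C is the reflection of B across E]
4. C_y = 16  [C is the reflection of B across E]
   → C = (-20, 16)

A = (14/13, 60/13)
C = (-20, 16)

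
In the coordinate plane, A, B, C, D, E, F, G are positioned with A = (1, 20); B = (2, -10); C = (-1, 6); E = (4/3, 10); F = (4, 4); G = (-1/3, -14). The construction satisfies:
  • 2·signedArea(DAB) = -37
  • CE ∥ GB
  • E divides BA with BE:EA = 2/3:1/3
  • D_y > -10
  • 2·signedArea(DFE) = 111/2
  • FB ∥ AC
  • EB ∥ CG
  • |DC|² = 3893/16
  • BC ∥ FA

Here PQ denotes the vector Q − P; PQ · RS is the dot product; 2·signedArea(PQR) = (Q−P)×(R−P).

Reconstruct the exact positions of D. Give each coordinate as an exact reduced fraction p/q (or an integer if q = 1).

1. D_x = 3/4  [2·signedArea(DAB) = -37 ∩ 2·signedArea(DFE) = 111/2]
2. D_y = -19/2  [2·signedArea(DAB) = -37 ∩ 2·signedArea(DFE) = 111/2]
   → D = (3/4, -19/2)

D = (3/4, -19/2)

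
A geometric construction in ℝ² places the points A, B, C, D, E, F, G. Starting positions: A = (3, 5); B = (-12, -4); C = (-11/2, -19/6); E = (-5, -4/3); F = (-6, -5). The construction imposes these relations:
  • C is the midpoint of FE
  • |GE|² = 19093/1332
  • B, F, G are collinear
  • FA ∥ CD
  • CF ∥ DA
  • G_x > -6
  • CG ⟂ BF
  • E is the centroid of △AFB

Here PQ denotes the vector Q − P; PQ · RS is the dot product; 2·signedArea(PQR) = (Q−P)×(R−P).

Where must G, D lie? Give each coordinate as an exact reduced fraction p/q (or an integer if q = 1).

1. G_x = -215/37  [B, F, G are collinear ∩ CG ⟂ BF]
2. G_y = -1117/222  [B, F, G are collinear ∩ CG ⟂ BF]
   → G = (-215/37, -1117/222)
3. D_x = 7/2  [CF ∥ DA ∩ FA ∥ CD]
4. D_y = 41/6  [CF ∥ DA ∩ FA ∥ CD]
   → D = (7/2, 41/6)

D = (7/2, 41/6)
G = (-215/37, -1117/222)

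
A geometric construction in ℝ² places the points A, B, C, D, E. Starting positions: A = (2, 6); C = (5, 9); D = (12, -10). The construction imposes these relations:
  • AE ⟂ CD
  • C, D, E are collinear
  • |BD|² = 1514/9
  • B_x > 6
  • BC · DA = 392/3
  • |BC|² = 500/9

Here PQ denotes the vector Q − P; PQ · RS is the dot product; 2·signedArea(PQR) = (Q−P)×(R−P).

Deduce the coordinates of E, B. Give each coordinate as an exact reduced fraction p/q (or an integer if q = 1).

B = (19/3, 5/3)
E = (1151/205, 1503/205)

1. E_x = 1151/205  [C, D, E are collinear ∩ AE ⟂ CD]
2. E_y = 1503/205  [C, D, E are collinear ∩ AE ⟂ CD]
   → E = (1151/205, 1503/205)
3. B_x = 19/3  [line 10·x + -16·y + -110/3 = 0 ∩ |BD|² = 1514/9]
4. B_y = 5/3  [line 10·x + -16·y + -110/3 = 0 ∩ |BD|² = 1514/9]
   → B = (19/3, 5/3)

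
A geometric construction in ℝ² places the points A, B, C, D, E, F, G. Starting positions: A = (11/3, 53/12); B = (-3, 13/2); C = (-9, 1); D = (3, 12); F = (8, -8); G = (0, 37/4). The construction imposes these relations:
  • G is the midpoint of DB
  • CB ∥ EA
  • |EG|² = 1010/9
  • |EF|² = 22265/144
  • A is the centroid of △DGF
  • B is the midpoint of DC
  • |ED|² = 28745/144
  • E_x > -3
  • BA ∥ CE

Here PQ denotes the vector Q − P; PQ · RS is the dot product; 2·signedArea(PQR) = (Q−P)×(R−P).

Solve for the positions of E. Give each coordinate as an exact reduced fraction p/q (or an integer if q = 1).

1. E_x = -7/3  [CB ∥ EA ∩ BA ∥ CE]
2. E_y = -13/12  [CB ∥ EA ∩ BA ∥ CE]
   → E = (-7/3, -13/12)

E = (-7/3, -13/12)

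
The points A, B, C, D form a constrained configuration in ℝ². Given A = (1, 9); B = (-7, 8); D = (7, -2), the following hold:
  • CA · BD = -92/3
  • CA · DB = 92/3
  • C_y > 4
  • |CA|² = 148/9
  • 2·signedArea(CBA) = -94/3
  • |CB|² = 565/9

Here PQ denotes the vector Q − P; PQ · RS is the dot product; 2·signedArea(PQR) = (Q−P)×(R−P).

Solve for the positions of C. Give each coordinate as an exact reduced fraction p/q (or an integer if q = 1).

C = (1/3, 5)

1. C_x = 1/3  [CA · BD = -92/3 ∩ 2·signedArea(CBA) = -94/3]
2. C_y = 5  [CA · BD = -92/3 ∩ 2·signedArea(CBA) = -94/3]
   → C = (1/3, 5)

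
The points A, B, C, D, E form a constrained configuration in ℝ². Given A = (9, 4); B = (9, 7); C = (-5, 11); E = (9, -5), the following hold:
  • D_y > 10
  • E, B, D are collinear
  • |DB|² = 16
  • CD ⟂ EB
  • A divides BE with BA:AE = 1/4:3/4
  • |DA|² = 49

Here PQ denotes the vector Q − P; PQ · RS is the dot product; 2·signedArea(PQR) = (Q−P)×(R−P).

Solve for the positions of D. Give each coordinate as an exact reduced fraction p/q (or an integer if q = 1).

D = (9, 11)

1. D_x = 9  [E, B, D are collinear ∩ CD ⟂ EB]
2. D_y = 11  [E, B, D are collinear ∩ CD ⟂ EB]
   → D = (9, 11)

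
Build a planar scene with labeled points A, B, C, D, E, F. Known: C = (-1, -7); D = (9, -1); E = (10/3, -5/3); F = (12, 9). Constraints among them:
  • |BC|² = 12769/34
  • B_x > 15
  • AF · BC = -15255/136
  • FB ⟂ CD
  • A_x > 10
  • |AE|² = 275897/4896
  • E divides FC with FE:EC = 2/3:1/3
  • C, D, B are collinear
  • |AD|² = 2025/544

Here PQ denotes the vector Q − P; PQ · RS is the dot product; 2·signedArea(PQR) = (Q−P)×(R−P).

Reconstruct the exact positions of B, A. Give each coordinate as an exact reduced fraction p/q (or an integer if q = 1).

A = (1449/136, -1/136)
B = (531/34, 101/34)

1. B_x = 531/34  [C, D, B are collinear ∩ FB ⟂ CD]
2. B_y = 101/34  [C, D, B are collinear ∩ FB ⟂ CD]
   → B = (531/34, 101/34)
3. A_x = 1449/136  [line 565/34·x + 339/34·y + -24069/136 = 0 ∩ |AE|² = 275897/4896]
4. A_y = -1/136  [line 565/34·x + 339/34·y + -24069/136 = 0 ∩ |AE|² = 275897/4896]
   → A = (1449/136, -1/136)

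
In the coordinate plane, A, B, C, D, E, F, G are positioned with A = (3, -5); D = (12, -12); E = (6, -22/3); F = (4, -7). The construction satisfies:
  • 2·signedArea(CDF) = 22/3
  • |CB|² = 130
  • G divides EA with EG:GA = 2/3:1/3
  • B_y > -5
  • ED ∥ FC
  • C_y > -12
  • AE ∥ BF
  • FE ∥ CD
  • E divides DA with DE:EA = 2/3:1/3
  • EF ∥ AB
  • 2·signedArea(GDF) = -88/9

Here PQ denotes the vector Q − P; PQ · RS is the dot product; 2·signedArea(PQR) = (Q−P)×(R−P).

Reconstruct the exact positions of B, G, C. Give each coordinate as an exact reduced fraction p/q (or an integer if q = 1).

B = (1, -14/3)
C = (10, -35/3)
G = (4, -52/9)

1. B_x = 1  [AE ∥ BF ∩ EF ∥ AB]
2. B_y = -14/3  [AE ∥ BF ∩ EF ∥ AB]
   → B = (1, -14/3)
3. G_x = 4  [G divides EA with EG:GA = 2/3:1/3]
4. G_y = -52/9  [G divides EA with EG:GA = 2/3:1/3]
   → G = (4, -52/9)
5. C_x = 10  [FE ∥ CD ∩ ED ∥ FC]
6. C_y = -35/3  [FE ∥ CD ∩ ED ∥ FC]
   → C = (10, -35/3)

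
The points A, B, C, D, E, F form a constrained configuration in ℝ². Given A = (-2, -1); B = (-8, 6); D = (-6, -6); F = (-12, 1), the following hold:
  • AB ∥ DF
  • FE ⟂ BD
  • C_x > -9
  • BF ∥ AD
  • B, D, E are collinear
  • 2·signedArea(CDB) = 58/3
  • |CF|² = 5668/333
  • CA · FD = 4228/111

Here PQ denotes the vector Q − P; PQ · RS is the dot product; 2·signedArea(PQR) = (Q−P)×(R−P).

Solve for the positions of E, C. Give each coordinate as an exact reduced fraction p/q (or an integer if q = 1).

1. E_x = -270/37  [B, D, E are collinear ∩ FE ⟂ BD]
2. E_y = 66/37  [B, D, E are collinear ∩ FE ⟂ BD]
   → E = (-270/37, 66/37)
3. C_x = -312/37  [CA · FD = 4228/111 ∩ 2·signedArea(CDB) = 58/3]
4. C_y = -119/111  [CA · FD = 4228/111 ∩ 2·signedArea(CDB) = 58/3]
   → C = (-312/37, -119/111)

C = (-312/37, -119/111)
E = (-270/37, 66/37)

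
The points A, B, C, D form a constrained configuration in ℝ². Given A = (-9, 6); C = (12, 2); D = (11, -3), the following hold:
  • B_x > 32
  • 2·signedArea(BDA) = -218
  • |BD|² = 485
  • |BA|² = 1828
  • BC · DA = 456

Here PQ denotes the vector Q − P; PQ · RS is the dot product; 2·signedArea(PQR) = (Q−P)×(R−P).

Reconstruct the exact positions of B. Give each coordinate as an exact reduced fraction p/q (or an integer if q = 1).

1. B_x = 33  [BC · DA = 456 ∩ 2·signedArea(BDA) = -218]
2. B_y = -2  [BC · DA = 456 ∩ 2·signedArea(BDA) = -218]
   → B = (33, -2)

B = (33, -2)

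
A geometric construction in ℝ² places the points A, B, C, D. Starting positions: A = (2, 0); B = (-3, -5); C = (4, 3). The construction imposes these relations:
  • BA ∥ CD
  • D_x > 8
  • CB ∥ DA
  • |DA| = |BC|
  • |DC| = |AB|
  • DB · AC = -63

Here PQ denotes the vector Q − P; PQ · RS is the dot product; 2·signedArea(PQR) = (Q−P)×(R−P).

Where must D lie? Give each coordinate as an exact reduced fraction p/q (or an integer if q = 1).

D = (9, 8)

1. D_x = 9  [CB ∥ DA ∩ BA ∥ CD]
2. D_y = 8  [CB ∥ DA ∩ BA ∥ CD]
   → D = (9, 8)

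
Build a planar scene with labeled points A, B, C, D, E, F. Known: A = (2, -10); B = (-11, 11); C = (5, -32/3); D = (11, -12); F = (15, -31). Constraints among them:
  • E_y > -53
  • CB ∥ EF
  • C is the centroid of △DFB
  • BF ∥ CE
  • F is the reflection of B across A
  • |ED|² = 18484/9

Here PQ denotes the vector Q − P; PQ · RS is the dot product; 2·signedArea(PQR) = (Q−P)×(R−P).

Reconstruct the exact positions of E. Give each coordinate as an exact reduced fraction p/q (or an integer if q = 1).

E = (31, -158/3)

1. E_x = 31  [CB ∥ EF ∩ BF ∥ CE]
2. E_y = -158/3  [CB ∥ EF ∩ BF ∥ CE]
   → E = (31, -158/3)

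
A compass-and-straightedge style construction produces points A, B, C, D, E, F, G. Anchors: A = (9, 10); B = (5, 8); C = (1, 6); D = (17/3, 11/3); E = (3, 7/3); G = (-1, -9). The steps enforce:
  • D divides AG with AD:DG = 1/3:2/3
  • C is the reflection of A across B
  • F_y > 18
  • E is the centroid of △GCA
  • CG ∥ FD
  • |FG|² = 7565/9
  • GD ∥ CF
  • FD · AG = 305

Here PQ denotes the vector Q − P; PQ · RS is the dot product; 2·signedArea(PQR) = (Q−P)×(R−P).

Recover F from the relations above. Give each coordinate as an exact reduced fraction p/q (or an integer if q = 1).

1. F_x = 23/3  [CG ∥ FD ∩ GD ∥ CF]
2. F_y = 56/3  [CG ∥ FD ∩ GD ∥ CF]
   → F = (23/3, 56/3)

F = (23/3, 56/3)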